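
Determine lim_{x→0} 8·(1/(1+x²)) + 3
Direct substitution at x = 0 gives 11.

Final answer: 11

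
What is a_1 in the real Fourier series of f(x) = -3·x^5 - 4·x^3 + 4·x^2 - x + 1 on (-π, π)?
a_1 = (1/π) ∫_{-π}^{π} f(x)·cos(1x) dx.
Evaluate the integral (use parity and integration by parts as needed): a_1 = -16.

Final answer: -16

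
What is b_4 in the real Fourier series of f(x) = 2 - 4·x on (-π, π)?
b_4 = (1/π) ∫_{-π}^{π} f(x)·sin(4x) dx.
Evaluate the integral (use parity and integration by parts as needed): b_4 = 2.

Final answer: 2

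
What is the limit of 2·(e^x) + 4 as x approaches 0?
Direct substitution at x = 0 gives 6.

Final answer: 6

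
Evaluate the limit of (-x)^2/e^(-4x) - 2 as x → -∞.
The quotient is an ∞/∞ indeterminate form as x → -∞.
Compare growth rates of the dominant terms (exponentials ≫ polynomials ≫ logarithms), or apply L'Hôpital's rule; the quotient → 0.
Adding the constant: 0 - 2 = -2. Limit = -2.

Final answer: -2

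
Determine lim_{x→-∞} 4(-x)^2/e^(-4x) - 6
The quotient is an ∞/∞ indeterminate form as x → -∞.
Compare growth rates of the dominant terms (exponentials ≫ polynomials ≫ logarithms), or apply L'Hôpital's rule; the quotient → 0.
Adding the constant: 0 - 6 = -6. Limit = -6.

Final answer: -6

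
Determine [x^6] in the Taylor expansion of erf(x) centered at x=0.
Expand to order 6: erf(x) = x^5/(5·√(π)) - 2·x^3/(3·√(π)) + 2·x/√(π) + O(x^7).
The coefficient of x^6 is 0.

Final answer: 0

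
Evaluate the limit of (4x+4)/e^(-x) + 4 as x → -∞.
The quotient is an ∞/∞ indeterminate form as x → -∞.
Compare growth rates of the dominant terms (exponentials ≫ polynomials ≫ logarithms), or apply L'Hôpital's rule; the quotient → 0.
Adding the constant: 0 + 4 = 4. Limit = 4.

Final answer: 4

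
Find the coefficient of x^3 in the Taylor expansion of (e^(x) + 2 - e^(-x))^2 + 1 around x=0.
Expand to order 3: (e^(x) + 2 - e^(-x))^2 + 1 = 4·x^3/3 + 4·x^2 + 8·x + 5 + O(x^4).
The coefficient of x^3 is 4/3.

Final answer: 4/3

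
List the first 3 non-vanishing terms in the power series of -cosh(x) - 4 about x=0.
-x^4/24 - x^2/2 - 5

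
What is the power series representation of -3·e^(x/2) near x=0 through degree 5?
-x^5/1280 - x^4/128 - x^3/16 - 3·x^2/8 - 3·x/2 - 3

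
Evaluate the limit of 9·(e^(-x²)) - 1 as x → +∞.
Evaluate the dominant behaviour as x → +∞; each term tends to a finite value or vanishes.
Limit = -1.

Final answer: -1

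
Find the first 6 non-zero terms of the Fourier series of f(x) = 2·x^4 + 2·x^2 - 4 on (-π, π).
(88 - 16·π^2)·cos(x) + (-4 + 4·π^2)·cos(2·x) + (8/27 - 16·π^2/9)·cos(3·x) + (1/8 + π^2)·cos(4·x) + (-16·π^2/25 - 104/625)·cos(5·x) - 4 + 2·π^2/3 + 2·π^4/5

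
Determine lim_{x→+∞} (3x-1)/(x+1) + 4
Evaluate the dominant behaviour as x → +∞; each term tends to a finite value or vanishes.
Limit = 7.

Final answer: 7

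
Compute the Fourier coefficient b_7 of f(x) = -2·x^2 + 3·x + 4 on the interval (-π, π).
b_7 = (1/π) ∫_{-π}^{π} f(x)·sin(7x) dx.
Evaluate the integral (use parity and integration by parts as needed): b_7 = 6/7.

Final answer: 6/7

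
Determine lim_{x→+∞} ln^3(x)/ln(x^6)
This is an ∞/∞ indeterminate form as x → +∞.
Write ln(x^6) = 6·ln(x), reducing the quotient to ln^2(x)/6 → ∞.
Limit = ∞.

Final answer: ∞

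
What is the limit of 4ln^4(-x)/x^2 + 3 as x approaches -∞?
The quotient is an ∞/∞ indeterminate form as x → -∞.
Compare growth rates of the dominant terms (exponentials ≫ polynomials ≫ logarithms), or apply L'Hôpital's rule; the quotient → 0.
Adding the constant: 0 + 3 = 3. Limit = 3.

Final answer: 3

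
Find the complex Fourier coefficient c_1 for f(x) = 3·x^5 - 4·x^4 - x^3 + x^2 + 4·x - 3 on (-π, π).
Compute the real Fourier coefficients first: a_1 = -196 + 32·π^2, b_1 = -122·π^2 + 6·π^4 + 740.
Then c_1 = (a_1 − i·b_1)/2 = -98 + 16·π^2 - 370·i - 3·i·π^4 + 61·i·π^2.

Final answer: -98 + 16·π^2 - 370·i - 3·i·π^4 + 61·i·π^2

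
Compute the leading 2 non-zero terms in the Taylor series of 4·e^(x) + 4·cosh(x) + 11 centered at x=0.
4·x + 19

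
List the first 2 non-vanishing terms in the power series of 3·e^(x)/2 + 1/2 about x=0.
3·x/2 + 2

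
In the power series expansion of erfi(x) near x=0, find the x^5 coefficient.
Expand to order 5: erfi(x) = x^5/(5·√(π)) + 2·x^3/(3·√(π)) + 2·x/√(π) + O(x^6).
The coefficient of x^5 is 1/(5·√(π)).

Final answer: 1/(5·√(π))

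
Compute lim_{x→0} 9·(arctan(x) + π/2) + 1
Direct substitution at x = 0 gives 1 + 9·π/2.

Final answer: 1 + 9·π/2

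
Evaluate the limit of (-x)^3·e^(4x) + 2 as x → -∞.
The product is a 0·∞ indeterminate form at x → -∞.
Rewrite the product as (-x)^3 / e^(-4x) (an ∞/∞ form) and apply L'Hôpital, or use the standard hierarchy e^(4|x|) ≫ |(-x)^3| as x → -∞.
The indeterminate product → 0, so the limit = 2.

Final answer: 2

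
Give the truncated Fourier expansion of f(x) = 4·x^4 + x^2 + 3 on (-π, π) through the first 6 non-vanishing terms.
(188 - 32·π^2)·cos(x) + (-11 + 8·π^2)·cos(2·x) + (52/27 - 32·π^2/9)·cos(3·x) + (-1/2 + 2·π^2)·cos(4·x) + (92/625 - 32·π^2/25)·cos(5·x) + 3 + π^2/3 + 4·π^4/5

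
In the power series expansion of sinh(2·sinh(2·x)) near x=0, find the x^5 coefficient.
Expand to order 5: sinh(2·sinh(2·x)) = 152·x^5/5 + 40·x^3/3 + 4·x + O(x^6).
The coefficient of x^5 is 152/5.

Final answer: 152/5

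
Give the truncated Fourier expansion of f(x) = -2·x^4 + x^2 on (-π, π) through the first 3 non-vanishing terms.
(-100 + 16·π^2)·cos(x) + (7 - 4·π^2)·cos(2·x) - 2·π^4/5 + π^2/3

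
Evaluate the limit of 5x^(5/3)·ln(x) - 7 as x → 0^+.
The product is a 0·∞ indeterminate form at x → 0⁺.
Rewrite the product as 5·ln(x) / x^(-5/3) and apply L'Hôpital, or use the standard hierarchy x^(-5/3) ≫ |ln x| as x → 0⁺.
The indeterminate product → 0, so the limit = -7.

Final answer: -7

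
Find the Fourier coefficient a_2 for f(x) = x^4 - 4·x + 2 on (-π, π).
a_2 = (1/π) ∫_{-π}^{π} f(x)·cos(2x) dx.
Evaluate the integral (use parity and integration by parts as needed): a_2 = -3 + 2·π^2.

Final answer: -3 + 2·π^2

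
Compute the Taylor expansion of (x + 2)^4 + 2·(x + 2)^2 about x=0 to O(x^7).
x^4 + 8·x^3 + 26·x^2 + 40·x + 24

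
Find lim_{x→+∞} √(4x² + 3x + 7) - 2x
As x → +∞: multiply by the conjugate to get (3x+7)/(√(4x²+3x+7)+2x); the denominator ~ 4x, so the limit is 3/4.
Limit = 3/4.

Final answer: 3/4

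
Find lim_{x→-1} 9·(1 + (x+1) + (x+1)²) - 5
Direct substitution at x = -1 gives 4.

Final answer: 4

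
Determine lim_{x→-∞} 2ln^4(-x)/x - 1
The quotient is an ∞/∞ indeterminate form as x → -∞.
Compare growth rates of the dominant terms (exponentials ≫ polynomials ≫ logarithms), or apply L'Hôpital's rule; the quotient → 0.
Adding the constant: 0 - 1 = -1. Limit = -1.

Final answer: -1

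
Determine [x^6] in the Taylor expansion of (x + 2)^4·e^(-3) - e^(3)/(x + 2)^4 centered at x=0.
Expand to order 6: (x + 2)^4·e^(-3) - e^(3)/(x + 2)^4 = -21·x^6·e^(3)/256 + 7·x^5·e^(3)/64 + x^4·(-35·e^(3)/256 + e^(-3)) + x^3·(8·e^(-3) + 5·e^(3)/32) + x^2·(-5·e^(3)/32 + 24·e^(-3)) + x·(32·e^(-3) + e^(3)/8) - e^(3)/16 + 16·e^(-3) + O(x^7).
The coefficient of x^6 is -21·e^(3)/256.

Final answer: -21·e^(3)/256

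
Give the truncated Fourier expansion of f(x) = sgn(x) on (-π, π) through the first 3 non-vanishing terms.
4·sin(x)/π + 4·sin(3·x)/(3·π) + 4·sin(5·x)/(5·π)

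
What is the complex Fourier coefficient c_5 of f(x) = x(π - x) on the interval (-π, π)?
Compute the real Fourier coefficients first: a_5 = 4/25, b_5 = 2·π/5.
Then c_5 = (a_5 − i·b_5)/2 = 2/25 - i·π/5.

Final answer: 2/25 - i·π/5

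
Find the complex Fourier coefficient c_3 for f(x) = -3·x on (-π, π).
Compute the real Fourier coefficients first: a_3 = 0, b_3 = -2.
Then c_3 = (a_3 − i·b_3)/2 = i.

Final answer: i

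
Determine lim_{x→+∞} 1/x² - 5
Evaluate the dominant behaviour as x → +∞; each term tends to a finite value or vanishes.
Limit = -5.

Final answer: -5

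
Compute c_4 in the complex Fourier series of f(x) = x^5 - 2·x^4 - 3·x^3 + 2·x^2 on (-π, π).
Compute the real Fourier coefficients first: a_4 = 7/8 - π^2, b_4 = -π^4/2 - 51/64 + 17·π^2/8.
Then c_4 = (a_4 − i·b_4)/2 = -π^2/2 + 7/16 - 17·i·π^2/16 + 51·i/128 + i·π^4/4.

Final answer: -π^2/2 + 7/16 - 17·i·π^2/16 + 51·i/128 + i·π^4/4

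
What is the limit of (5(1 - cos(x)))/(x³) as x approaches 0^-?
Both numerator and denominator → 0 as x → 0^-; this is a 0/0 indeterminate form.
Expand each to leading order near x = 0: numerator ~ 5·x^2/2, denominator ~ x^3.
The limit of the ratio is -∞.

Final answer: -∞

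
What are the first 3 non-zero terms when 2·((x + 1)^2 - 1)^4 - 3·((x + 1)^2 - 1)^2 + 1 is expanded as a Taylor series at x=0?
-12·x^3 - 12·x^2 + 1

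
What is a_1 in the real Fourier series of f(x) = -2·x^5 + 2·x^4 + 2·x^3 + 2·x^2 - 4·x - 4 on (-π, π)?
a_1 = (1/π) ∫_{-π}^{π} f(x)·cos(1x) dx.
Evaluate the integral (use parity and integration by parts as needed): a_1 = 88 - 16·π^2.

Final answer: 88 - 16·π^2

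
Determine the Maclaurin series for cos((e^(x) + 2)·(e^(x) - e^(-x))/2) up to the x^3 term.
-3·x^3 - 9·x^2/2 + 1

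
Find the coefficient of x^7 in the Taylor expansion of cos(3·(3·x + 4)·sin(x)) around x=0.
Expand to order 7: cos(3·(3·x + 4)·sin(x)) = -94686·x^7/5 - 17969·x^6/10 + 2628·x^5 + 1695·x^4/2 - 108·x^3 - 72·x^2 + 1 + O(x^8).
The coefficient of x^7 is -94686/5.

Final answer: -94686/5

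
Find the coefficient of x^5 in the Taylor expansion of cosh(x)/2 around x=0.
Expand to order 5: cosh(x)/2 = x^4/48 + x^2/4 + 1/2 + O(x^6).
The coefficient of x^5 is 0.

Final answer: 0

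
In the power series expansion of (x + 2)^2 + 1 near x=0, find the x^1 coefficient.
Expand to order 1: (x + 2)^2 + 1 = 4·x + 5 + O(x^2).
The coefficient of x^1 is 4.

Final answer: 4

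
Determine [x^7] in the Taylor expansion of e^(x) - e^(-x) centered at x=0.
Expand to order 7: e^(x) - e^(-x) = x^7/2520 + x^5/60 + x^3/3 + 2·x + O(x^8).
The coefficient of x^7 is 1/2520.

Final answer: 1/2520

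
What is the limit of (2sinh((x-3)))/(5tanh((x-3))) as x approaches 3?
Both numerator and denominator → 0 as x → 3; this is a 0/0 indeterminate form.
Expand each to leading order near x = 3: numerator ~ 2·(x - 3), denominator ~ 5·(x - 3).
The limit of the ratio is 2/5.

Final answer: 2/5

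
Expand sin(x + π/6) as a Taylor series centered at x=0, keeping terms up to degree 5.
√(3)·x^5/240 + x^4/48 - √(3)·x^3/12 - x^2/4 + √(3)·x/2 + 1/2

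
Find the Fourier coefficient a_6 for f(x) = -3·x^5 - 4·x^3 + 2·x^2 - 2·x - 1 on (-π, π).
a_6 = (1/π) ∫_{-π}^{π} f(x)·cos(6x) dx.
Evaluate the integral (use parity and integration by parts as needed): a_6 = 2/9.

Final answer: 2/9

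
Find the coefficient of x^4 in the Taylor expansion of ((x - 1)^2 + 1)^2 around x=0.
Expand to order 4: ((x - 1)^2 + 1)^2 = x^4 - 4·x^3 + 8·x^2 - 8·x + 4 + O(x^5).
The coefficient of x^4 is 1.

Final answer: 1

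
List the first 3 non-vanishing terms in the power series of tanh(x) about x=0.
2·x^5/15 - x^3/3 + x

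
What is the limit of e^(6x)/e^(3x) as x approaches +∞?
This is an ∞/∞ indeterminate form as x → +∞.
Rewrite e^(6x)/e^(3x) = e^((6−3)x) = e^(3x); the exponent coefficient is 3 > 0 so e^(3x) → ∞.
Limit = ∞.

Final answer: ∞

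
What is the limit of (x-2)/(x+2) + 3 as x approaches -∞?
Evaluate the dominant behaviour as x → -∞; each term tends to a finite value or vanishes.
Limit = 4.

Final answer: 4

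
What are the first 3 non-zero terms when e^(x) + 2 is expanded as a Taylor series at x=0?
x^2/2 + x + 3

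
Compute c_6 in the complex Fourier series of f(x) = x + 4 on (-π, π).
Compute the real Fourier coefficients first: a_6 = 0, b_6 = -1/3.
Then c_6 = (a_6 − i·b_6)/2 = i/6.

Final answer: i/6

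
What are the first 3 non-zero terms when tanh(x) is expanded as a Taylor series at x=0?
2·x^5/15 - x^3/3 + x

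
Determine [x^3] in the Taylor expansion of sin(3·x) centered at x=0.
Expand to order 3: sin(3·x) = -9·x^3/2 + 3·x + O(x^4).
The coefficient of x^3 is -9/2.

Final answer: -9/2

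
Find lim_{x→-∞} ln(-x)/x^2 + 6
The quotient is an ∞/∞ indeterminate form as x → -∞.
Compare growth rates of the dominant terms (exponentials ≫ polynomials ≫ logarithms), or apply L'Hôpital's rule; the quotient → 0.
Adding the constant: 0 + 6 = 6. Limit = 6.

Final answer: 6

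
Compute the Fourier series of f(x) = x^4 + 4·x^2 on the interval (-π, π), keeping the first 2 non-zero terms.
(32 - 8·π^2)·cos(x) + 4·π^2/3 + π^4/5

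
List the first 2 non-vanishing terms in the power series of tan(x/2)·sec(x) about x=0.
7·x^3/24 + x/2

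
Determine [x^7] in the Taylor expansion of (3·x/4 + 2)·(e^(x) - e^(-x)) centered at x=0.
Expand to order 7: (3·x/4 + 2)·(e^(x) - e^(-x)) = x^7/1260 + x^6/80 + x^5/30 + x^4/4 + 2·x^3/3 + 3·x^2/2 + 4·x + O(x^8).
The coefficient of x^7 is 1/1260.

Final answer: 1/1260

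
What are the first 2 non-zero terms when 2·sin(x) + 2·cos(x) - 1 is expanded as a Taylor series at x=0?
2·x + 1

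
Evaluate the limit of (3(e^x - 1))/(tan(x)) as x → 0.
Both numerator and denominator → 0 as x → 0; this is a 0/0 indeterminate form.
Expand each to leading order near x = 0: numerator ~ 3·x, denominator ~ x.
The limit of the ratio is 3.

Final answer: 3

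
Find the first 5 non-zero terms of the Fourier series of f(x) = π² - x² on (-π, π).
4·cos(x) - cos(2·x) + 4·cos(3·x)/9 - cos(4·x)/4 + 2·π^2/3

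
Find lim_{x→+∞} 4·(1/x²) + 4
Evaluate the dominant behaviour as x → +∞; each term tends to a finite value or vanishes.
Limit = 4.

Final answer: 4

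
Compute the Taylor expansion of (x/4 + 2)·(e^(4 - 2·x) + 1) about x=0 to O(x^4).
-13·x^3·e^(4)/6 + 7·x^2·e^(4)/2 + x·(1/4 - 15·e^(4)/4) + 2 + 2·e^(4)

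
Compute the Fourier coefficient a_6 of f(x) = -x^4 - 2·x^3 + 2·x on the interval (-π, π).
a_6 = (1/π) ∫_{-π}^{π} f(x)·cos(6x) dx.
Evaluate the integral (use parity and integration by parts as needed): a_6 = 1/27 - 2·π^2/9.

Final answer: 1/27 - 2·π^2/9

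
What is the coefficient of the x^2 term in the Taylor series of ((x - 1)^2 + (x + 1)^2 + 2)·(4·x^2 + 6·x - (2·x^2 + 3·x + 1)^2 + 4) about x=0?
Expand to order 2: ((x - 1)^2 + (x + 1)^2 + 2)·(4·x^2 + 6·x - (2·x^2 + 3·x + 1)^2 + 4) = 12 - 30·x^2 + O(x^3).
The coefficient of x^2 is -30.

Final answer: -30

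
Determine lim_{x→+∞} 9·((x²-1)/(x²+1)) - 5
Evaluate the dominant behaviour as x → +∞; each term tends to a finite value or vanishes.
Limit = 4.

Final answer: 4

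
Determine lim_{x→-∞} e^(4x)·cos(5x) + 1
Evaluate the dominant behaviour as x → -∞; each term tends to a finite value or vanishes.
Limit = 1.

Final answer: 1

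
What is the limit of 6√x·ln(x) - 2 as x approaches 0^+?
The product is a 0·∞ indeterminate form at x → 0⁺.
Rewrite the product as 6·ln(x) / x^(-1/2) and apply L'Hôpital, or use the standard hierarchy x^(-1/2) ≫ |ln x| as x → 0⁺.
The indeterminate product → 0, so the limit = -2.

Final answer: -2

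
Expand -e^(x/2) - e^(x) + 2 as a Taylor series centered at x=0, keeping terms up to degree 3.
-3·x^3/16 - 5·x^2/8 - 3·x/2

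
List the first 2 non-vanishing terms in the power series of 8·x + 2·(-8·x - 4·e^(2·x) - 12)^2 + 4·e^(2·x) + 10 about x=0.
1040·x + 526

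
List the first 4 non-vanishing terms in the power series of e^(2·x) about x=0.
4·x^3/3 + 2·x^2 + 2·x + 1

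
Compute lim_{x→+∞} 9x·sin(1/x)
As x → +∞: let u = 1/x → 0⁺; then 9·x·sin(1/x) = 9·1·sin(u)/u → 9·1·1 = 9.
Limit = 9.

Final answer: 9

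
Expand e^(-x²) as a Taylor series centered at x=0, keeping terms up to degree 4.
x^4/2 - x^2 + 1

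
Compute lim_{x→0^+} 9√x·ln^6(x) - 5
The product is a 0·∞ indeterminate form at x → 0⁺.
Rewrite the product as 9·ln^6(x) / x^(-1/2) and apply L'Hôpital, or use the standard hierarchy x^(-1/2) ≫ |ln x|^6 as x → 0⁺.
The indeterminate product → 0, so the limit = -5.

Final answer: -5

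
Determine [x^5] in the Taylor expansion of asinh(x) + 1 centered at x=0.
Expand to order 5: asinh(x) + 1 = 3·x^5/40 - x^3/6 + x + 1 + O(x^6).
The coefficient of x^5 is 3/40.

Final answer: 3/40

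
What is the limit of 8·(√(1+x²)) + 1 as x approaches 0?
Direct substitution at x = 0 gives 9.

Final answer: 9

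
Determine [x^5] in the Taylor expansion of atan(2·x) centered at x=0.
Expand to order 5: atan(2·x) = 32·x^5/5 - 8·x^3/3 + 2·x + O(x^6).
The coefficient of x^5 is 32/5.

Final answer: 32/5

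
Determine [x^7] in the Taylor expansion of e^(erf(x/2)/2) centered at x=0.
Expand to order 7: e^(erf(x/2)/2) = x^7·(-1/(5376·√(π)) - 1/(9216·π^(5/2)) + 1/(645120·π^(7/2)) + 19/(23040·π^(3/2))) + x^6·(-1/(1152·π^2) + 1/(46080·π^3) + 7/(2880·π)) + x^5·(-1/(192·π^(3/2)) + 1/(3840·π^(5/2)) + 1/(320·√(π))) + x^4·(-1/(48·π) + 1/(384·π^2)) + x^3·(-1/(24·√(π)) + 1/(48·π^(3/2))) + x^2/(8·π) + x/(2·√(π)) + 1 + O(x^8).
The coefficient of x^7 is -1/(5376·√(π)) - 1/(9216·π^(5/2)) + 1/(645120·π^(7/2)) + 19/(23040·π^(3/2)).

Final answer: -1/(5376·√(π)) - 1/(9216·π^(5/2)) + 1/(645120·π^(7/2)) + 19/(23040·π^(3/2))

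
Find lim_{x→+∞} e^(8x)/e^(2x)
This is an ∞/∞ indeterminate form as x → +∞.
Rewrite e^(8x)/e^(2x) = e^((8−2)x) = e^(6x); the exponent coefficient is 6 > 0 so e^(6x) → ∞.
Limit = ∞.

Final answer: ∞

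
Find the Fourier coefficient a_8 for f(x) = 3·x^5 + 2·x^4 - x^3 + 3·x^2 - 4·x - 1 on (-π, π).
a_8 = (1/π) ∫_{-π}^{π} f(x)·cos(8x) dx.
Evaluate the integral (use parity and integration by parts as needed): a_8 = 21/128 + π^2/4.

Final answer: 21/128 + π^2/4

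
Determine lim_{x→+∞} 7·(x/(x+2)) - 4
Evaluate the dominant behaviour as x → +∞; each term tends to a finite value or vanishes.
Limit = 3.

Final answer: 3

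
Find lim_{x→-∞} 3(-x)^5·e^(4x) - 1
The product is a 0·∞ indeterminate form at x → -∞.
Rewrite the product as 3(-x)^5 / e^(-4x) (an ∞/∞ form) and apply L'Hôpital, or use the standard hierarchy e^(4|x|) ≫ |(-x)^5| as x → -∞.
The indeterminate product → 0, so the limit = -1.

Final answer: -1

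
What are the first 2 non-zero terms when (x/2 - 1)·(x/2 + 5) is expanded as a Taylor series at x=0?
2·x - 5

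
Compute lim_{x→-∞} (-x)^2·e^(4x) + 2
The product is a 0·∞ indeterminate form at x → -∞.
Rewrite the product as (-x)^2 / e^(-4x) (an ∞/∞ form) and apply L'Hôpital, or use the standard hierarchy e^(4|x|) ≫ |(-x)^2| as x → -∞.
The indeterminate product → 0, so the limit = 2.

Final answer: 2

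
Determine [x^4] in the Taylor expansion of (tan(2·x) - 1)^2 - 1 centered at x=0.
Expand to order 4: (tan(2·x) - 1)^2 - 1 = 32·x^4/3 - 16·x^3/3 + 4·x^2 - 4·x + O(x^5).
The coefficient of x^4 is 32/3.

Final answer: 32/3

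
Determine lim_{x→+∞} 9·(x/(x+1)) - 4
Evaluate the dominant behaviour as x → +∞; each term tends to a finite value or vanishes.
Limit = 5.

Final answer: 5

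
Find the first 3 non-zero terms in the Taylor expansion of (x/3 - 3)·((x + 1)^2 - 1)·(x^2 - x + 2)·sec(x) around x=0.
-9·x^3 + 4·x^2/3 - 12·x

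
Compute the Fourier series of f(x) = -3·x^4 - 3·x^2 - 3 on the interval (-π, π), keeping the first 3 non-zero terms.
(-132 + 24·π^2)·cos(x) + (6 - 6·π^2)·cos(2·x) - 3·π^4/5 - π^2 - 3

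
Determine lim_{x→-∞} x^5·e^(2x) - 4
The product is a 0·∞ indeterminate form at x → -∞.
Rewrite the product as x^5 / e^(-2x) (an ∞/∞ form) and apply L'Hôpital, or use the standard hierarchy e^(2|x|) ≫ |x^5| as x → -∞.
The indeterminate product → 0, so the limit = -4.

Final answer: -4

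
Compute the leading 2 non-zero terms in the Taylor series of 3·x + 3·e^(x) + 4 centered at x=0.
6·x + 7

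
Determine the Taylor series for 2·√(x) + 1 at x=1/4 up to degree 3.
2 + 2·(x - 1/4) - 2·(x - 1/4)^2 + 4·(x - 1/4)^3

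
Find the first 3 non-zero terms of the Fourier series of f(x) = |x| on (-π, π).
-4·cos(x)/π - 4·cos(3·x)/(9·π) + π/2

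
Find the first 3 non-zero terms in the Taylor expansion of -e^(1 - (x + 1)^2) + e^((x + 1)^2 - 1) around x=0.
8·x^3/3 + 2·x^2 + 4·x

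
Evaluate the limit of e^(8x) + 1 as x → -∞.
Evaluate the dominant behaviour as x → -∞; each term tends to a finite value or vanishes.
Limit = 1.

Final answer: 1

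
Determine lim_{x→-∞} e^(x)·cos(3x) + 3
Evaluate the dominant behaviour as x → -∞; each term tends to a finite value or vanishes.
Limit = 3.

Final answer: 3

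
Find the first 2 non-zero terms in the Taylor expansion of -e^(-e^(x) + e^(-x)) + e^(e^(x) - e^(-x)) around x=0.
10·x^3/3 + 4·x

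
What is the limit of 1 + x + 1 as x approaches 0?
Direct substitution at x = 0 gives 2.

Final answer: 2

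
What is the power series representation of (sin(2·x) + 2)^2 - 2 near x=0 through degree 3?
-16·x^3/3 + 4·x^2 + 8·x + 2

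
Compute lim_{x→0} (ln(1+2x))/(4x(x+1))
Both numerator and denominator → 0 as x → 0; this is a 0/0 indeterminate form.
Expand each to leading order near x = 0: numerator ~ 2·x, denominator ~ 4·x.
The limit of the ratio is 1/2.

Final answer: 1/2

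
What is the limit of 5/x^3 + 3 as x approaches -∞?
Evaluate the dominant behaviour as x → -∞; each term tends to a finite value or vanishes.
Limit = 3.

Final answer: 3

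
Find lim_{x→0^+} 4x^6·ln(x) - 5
The product is a 0·∞ indeterminate form at x → 0⁺.
Rewrite the product as 4·ln(x) / x^(-6) and apply L'Hôpital, or use the standard hierarchy x^(-6) ≫ |ln x| as x → 0⁺.
The indeterminate product → 0, so the limit = -5.

Final answer: -5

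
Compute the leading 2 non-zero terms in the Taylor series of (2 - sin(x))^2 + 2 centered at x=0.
6 - 4·x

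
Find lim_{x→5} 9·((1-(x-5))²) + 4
Direct substitution at x = 5 gives 13.

Final answer: 13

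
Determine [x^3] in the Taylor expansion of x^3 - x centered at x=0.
Expand to order 3: x^3 - x = x^3 - x + O(x^4).
The coefficient of x^3 is 1.

Final answer: 1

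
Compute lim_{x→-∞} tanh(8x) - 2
Evaluate the dominant behaviour as x → -∞; each term tends to a finite value or vanishes.
Limit = -3.

Final answer: -3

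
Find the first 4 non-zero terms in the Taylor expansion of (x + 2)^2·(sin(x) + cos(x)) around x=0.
-5·x^3/3 + 3·x^2 + 8·x + 4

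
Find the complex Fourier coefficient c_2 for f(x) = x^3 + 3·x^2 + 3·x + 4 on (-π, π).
Compute the real Fourier coefficients first: a_2 = 3, b_2 = -π^2 - 3/2.
Then c_2 = (a_2 − i·b_2)/2 = 3/2 + 3·i/4 + i·π^2/2.

Final answer: 3/2 + 3·i/4 + i·π^2/2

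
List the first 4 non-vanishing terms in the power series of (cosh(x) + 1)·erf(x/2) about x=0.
x^7/(3360·√(π)) + x^5/(80·√(π)) + x^3/(3·√(π)) + 2·x/√(π)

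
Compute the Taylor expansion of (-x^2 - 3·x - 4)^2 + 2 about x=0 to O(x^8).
x^4 + 6·x^3 + 17·x^2 + 24·x + 18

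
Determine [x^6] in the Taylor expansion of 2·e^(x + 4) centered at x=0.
Expand to order 6: 2·e^(x + 4) = x^6·e^(4)/360 + x^5·e^(4)/60 + x^4·e^(4)/12 + x^3·e^(4)/3 + x^2·e^(4) + 2·x·e^(4) + 2·e^(4) + O(x^7).
The coefficient of x^6 is e^(4)/360.

Final answer: e^(4)/360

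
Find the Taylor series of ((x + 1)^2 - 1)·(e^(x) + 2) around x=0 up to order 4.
5·x^4/6 + 2·x^3 + 5·x^2 + 6·x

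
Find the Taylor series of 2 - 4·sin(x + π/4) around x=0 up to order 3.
√(2)·x^3/3 + √(2)·x^2 - 2·√(2)·x - 2·√(2) + 2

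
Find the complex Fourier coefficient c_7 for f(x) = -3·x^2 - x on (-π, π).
Compute the real Fourier coefficients first: a_7 = 12/49, b_7 = -2/7.
Then c_7 = (a_7 − i·b_7)/2 = 6/49 + i/7.

Final answer: 6/49 + i/7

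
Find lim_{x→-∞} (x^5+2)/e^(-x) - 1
The quotient is an ∞/∞ indeterminate form as x → -∞.
Compare growth rates of the dominant terms (exponentials ≫ polynomials ≫ logarithms), or apply L'Hôpital's rule; the quotient → 0.
Adding the constant: 0 - 1 = -1. Limit = -1.

Final answer: -1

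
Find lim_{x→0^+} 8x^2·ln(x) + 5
The product is a 0·∞ indeterminate form at x → 0⁺.
Rewrite the product as 8·ln(x) / x^(-2) and apply L'Hôpital, or use the standard hierarchy x^(-2) ≫ |ln x| as x → 0⁺.
The indeterminate product → 0, so the limit = 5.

Final answer: 5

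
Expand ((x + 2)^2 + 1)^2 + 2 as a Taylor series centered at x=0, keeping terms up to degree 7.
x^4 + 8·x^3 + 26·x^2 + 40·x + 27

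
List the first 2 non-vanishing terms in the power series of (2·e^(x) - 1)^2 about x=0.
4·x + 1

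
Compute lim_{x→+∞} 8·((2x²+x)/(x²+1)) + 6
Evaluate the dominant behaviour as x → +∞; each term tends to a finite value or vanishes.
Limit = 22.

Final answer: 22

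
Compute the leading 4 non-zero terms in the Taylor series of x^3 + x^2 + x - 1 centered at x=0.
x^3 + x^2 + x - 1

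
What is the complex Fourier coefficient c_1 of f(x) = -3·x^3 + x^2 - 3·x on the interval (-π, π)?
Compute the real Fourier coefficients first: a_1 = -4, b_1 = 30 - 6·π^2.
Then c_1 = (a_1 − i·b_1)/2 = -2 - 15·i + 3·i·π^2.

Final answer: -2 - 15·i + 3·i·π^2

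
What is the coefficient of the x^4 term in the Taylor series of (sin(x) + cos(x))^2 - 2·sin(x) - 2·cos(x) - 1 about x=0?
Expand to order 4: (sin(x) + cos(x))^2 - 2·sin(x) - 2·cos(x) - 1 = -x^4/12 - x^3 + x^2 - 2 + O(x^5).
The coefficient of x^4 is -1/12.

Final answer: -1/12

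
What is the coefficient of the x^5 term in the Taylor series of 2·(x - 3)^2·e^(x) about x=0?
Expand to order 5: 2·(x - 3)^2·e^(x) = -x^5/60 - x^4/4 - x^3 - x^2 + 6·x + 18 + O(x^6).
The coefficient of x^5 is -1/60.

Final answer: -1/60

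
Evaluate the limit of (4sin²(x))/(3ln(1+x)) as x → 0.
Both numerator and denominator → 0 as x → 0; this is a 0/0 indeterminate form.
Expand each to leading order near x = 0: numerator ~ 4·x^2, denominator ~ 3·x.
The limit of the ratio is 0.

Final answer: 0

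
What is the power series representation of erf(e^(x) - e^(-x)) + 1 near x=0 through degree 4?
-14·x^3/(3·√(π)) + 4·x/√(π) + 1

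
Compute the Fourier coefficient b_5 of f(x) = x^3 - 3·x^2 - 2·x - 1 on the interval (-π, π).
b_5 = (1/π) ∫_{-π}^{π} f(x)·sin(5x) dx.
Evaluate the integral (use parity and integration by parts as needed): b_5 = -112/125 + 2·π^2/5.

Final answer: -112/125 + 2·π^2/5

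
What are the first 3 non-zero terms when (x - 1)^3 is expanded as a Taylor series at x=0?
-3·x^2 + 3·x - 1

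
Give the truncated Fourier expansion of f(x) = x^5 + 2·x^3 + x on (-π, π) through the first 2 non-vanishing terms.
(-36·π^2 + 2·π^4 + 218)·sin(x) + (-π^4 - 11/2 + 3·π^2)·sin(2·x)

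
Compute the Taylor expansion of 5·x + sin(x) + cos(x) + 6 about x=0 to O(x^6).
x^5/120 + x^4/24 - x^3/6 - x^2/2 + 6·x + 7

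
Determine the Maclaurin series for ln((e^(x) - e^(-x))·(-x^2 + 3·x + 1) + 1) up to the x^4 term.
19·x^4/3 - 11·x^3 + 4·x^2 + 2·x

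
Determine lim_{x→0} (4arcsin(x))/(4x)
Both numerator and denominator → 0 as x → 0; this is a 0/0 indeterminate form.
Expand each to leading order near x = 0: numerator ~ 4·x, denominator ~ 4·x.
The limit of the ratio is 1.

Final answer: 1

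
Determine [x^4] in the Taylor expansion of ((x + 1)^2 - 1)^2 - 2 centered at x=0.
Expand to order 4: ((x + 1)^2 - 1)^2 - 2 = x^4 + 4·x^3 + 4·x^2 - 2 + O(x^5).
The coefficient of x^4 is 1.

Final answer: 1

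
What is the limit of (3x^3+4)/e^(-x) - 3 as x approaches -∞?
The quotient is an ∞/∞ indeterminate form as x → -∞.
Compare growth rates of the dominant terms (exponentials ≫ polynomials ≫ logarithms), or apply L'Hôpital's rule; the quotient → 0.
Adding the constant: 0 - 3 = -3. Limit = -3.

Final answer: -3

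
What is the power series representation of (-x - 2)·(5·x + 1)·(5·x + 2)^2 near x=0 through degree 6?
-125·x^4 - 375·x^3 - 290·x^2 - 84·x - 8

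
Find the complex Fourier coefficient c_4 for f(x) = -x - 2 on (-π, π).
Compute the real Fourier coefficients first: a_4 = 0, b_4 = 1/2.
Then c_4 = (a_4 − i·b_4)/2 = -i/4.

Final answer: -i/4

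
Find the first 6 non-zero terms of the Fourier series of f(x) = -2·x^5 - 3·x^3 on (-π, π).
(-444 - 4·π^4 + 74·π^2)·sin(x) + (-7·π^2 + 21/2 + 2·π^4)·sin(2·x) + (-4·π^4/3 - 52/81 + 26·π^2/27)·sin(3·x) + (-3/32 + π^2/4 + π^4)·sin(4·x) + (-4·π^4/5 - 14·π^2/25 + 84/625)·sin(5·x) + (-17/162 + 17·π^2/27 + 2·π^4/3)·sin(6·x)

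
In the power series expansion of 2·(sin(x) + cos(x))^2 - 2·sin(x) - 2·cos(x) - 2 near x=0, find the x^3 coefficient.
Expand to order 3: 2·(sin(x) + cos(x))^2 - 2·sin(x) - 2·cos(x) - 2 = -7·x^3/3 + x^2 + 2·x - 2 + O(x^4).
The coefficient of x^3 is -7/3.

Final answer: -7/3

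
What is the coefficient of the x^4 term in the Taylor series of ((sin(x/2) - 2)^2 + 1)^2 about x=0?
Expand to order 4: ((sin(x/2) - 2)^2 + 1)^2 = -23·x^4/48 - x^3/6 + 13·x^2/2 - 20·x + 25 + O(x^5).
The coefficient of x^4 is -23/48.

Final answer: -23/48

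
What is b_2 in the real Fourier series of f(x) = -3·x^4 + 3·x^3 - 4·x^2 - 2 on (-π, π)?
b_2 = (1/π) ∫_{-π}^{π} f(x)·sin(2x) dx.
Evaluate the integral (use parity and integration by parts as needed): b_2 = 9/2 - 3·π^2.

Final answer: 9/2 - 3·π^2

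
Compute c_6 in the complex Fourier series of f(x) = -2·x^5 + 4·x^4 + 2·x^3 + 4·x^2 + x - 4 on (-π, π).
Compute the real Fourier coefficients first: a_6 = 8/27 + 8·π^2/9, b_6 = -28·π^2/27 - 13/81 + 2·π^4/3.
Then c_6 = (a_6 − i·b_6)/2 = 4/27 + 4·π^2/9 - i·π^4/3 + 13·i/162 + 14·i·π^2/27.

Final answer: 4/27 + 4·π^2/9 - i·π^4/3 + 13·i/162 + 14·i·π^2/27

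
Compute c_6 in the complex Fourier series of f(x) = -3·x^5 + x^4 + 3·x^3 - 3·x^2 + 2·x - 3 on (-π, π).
Compute the real Fourier coefficients first: a_6 = -10/27 + 2·π^2/9, b_6 = -14·π^2/9 - 11/27 + π^4.
Then c_6 = (a_6 − i·b_6)/2 = -5/27 + π^2/9 - i·π^4/2 + 11·i/54 + 7·i·π^2/9.

Final answer: -5/27 + π^2/9 - i·π^4/2 + 11·i/54 + 7·i·π^2/9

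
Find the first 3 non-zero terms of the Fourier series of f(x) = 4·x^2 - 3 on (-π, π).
-16·cos(x) + 4·cos(2·x) - 3 + 4·π^2/3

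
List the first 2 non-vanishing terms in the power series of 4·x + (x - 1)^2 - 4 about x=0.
2·x - 3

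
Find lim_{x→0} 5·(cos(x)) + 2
Direct substitution at x = 0 gives 7.

Final answer: 7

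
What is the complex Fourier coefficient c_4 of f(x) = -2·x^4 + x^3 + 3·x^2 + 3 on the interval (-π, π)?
Compute the real Fourier coefficients first: a_4 = 9/8 - π^2, b_4 = 3/16 - π^2/2.
Then c_4 = (a_4 − i·b_4)/2 = -π^2/2 + 9/16 - 3·i/32 + i·π^2/4.

Final answer: -π^2/2 + 9/16 - 3·i/32 + i·π^2/4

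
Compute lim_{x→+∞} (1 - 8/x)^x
As x → +∞: this is the defining limit (1 - 8/x)^x → e^(-8).
Limit = e^(-8).

Final answer: e^(-8)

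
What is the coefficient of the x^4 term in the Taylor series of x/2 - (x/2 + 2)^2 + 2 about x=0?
Expand to order 4: x/2 - (x/2 + 2)^2 + 2 = -x^2/4 - 3·x/2 - 2 + O(x^5).
The coefficient of x^4 is 0.

Final answer: 0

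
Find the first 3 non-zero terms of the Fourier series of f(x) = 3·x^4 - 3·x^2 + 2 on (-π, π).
(156 - 24·π^2)·cos(x) + (-12 + 6·π^2)·cos(2·x) - π^2 + 2 + 3·π^4/5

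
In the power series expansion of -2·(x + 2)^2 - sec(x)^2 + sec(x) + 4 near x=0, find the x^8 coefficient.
Expand to order 8: -2·(x + 2)^2 - sec(x)^2 + sec(x) + 4 = -6551·x^8/40320 - 211·x^6/720 - 11·x^4/24 - 5·x^2/2 - 8·x - 4 + O(x^9).
The coefficient of x^8 is -6551/40320.

Final answer: -6551/40320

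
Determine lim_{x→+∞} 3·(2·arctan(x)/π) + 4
Evaluate the dominant behaviour as x → +∞; each term tends to a finite value or vanishes.
Limit = 7.

Final answer: 7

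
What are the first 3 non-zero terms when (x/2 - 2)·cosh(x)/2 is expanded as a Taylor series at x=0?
-x^2/2 + x/4 - 1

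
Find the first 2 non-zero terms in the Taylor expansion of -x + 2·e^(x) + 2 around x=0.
x + 4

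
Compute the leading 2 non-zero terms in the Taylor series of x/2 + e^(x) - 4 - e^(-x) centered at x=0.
5·x/2 - 4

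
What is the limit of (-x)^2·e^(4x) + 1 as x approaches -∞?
The product is a 0·∞ indeterminate form at x → -∞.
Rewrite the product as (-x)^2 / e^(-4x) (an ∞/∞ form) and apply L'Hôpital, or use the standard hierarchy e^(4|x|) ≫ |(-x)^2| as x → -∞.
The indeterminate product → 0, so the limit = 1.

Final answer: 1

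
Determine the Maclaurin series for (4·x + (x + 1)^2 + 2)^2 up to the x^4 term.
x^4 + 12·x^3 + 42·x^2 + 36·x + 9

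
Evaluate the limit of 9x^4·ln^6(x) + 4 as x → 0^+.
The product is a 0·∞ indeterminate form at x → 0⁺.
Rewrite the product as 9·ln^6(x) / x^(-4) and apply L'Hôpital, or use the standard hierarchy x^(-4) ≫ |ln x|^6 as x → 0⁺.
The indeterminate product → 0, so the limit = 4.

Final answer: 4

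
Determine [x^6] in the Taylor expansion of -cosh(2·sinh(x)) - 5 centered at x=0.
Expand to order 6: -cosh(2·sinh(x)) - 5 = -28·x^6/45 - 4·x^4/3 - 2·x^2 - 6 + O(x^7).
The coefficient of x^6 is -28/45.

Final answer: -28/45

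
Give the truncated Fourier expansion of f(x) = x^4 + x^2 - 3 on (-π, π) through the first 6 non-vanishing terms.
(44 - 8·π^2)·cos(x) + (-2 + 2·π^2)·cos(2·x) + (4/27 - 8·π^2/9)·cos(3·x) + (1/16 + π^2/2)·cos(4·x) + (-8·π^2/25 - 52/625)·cos(5·x) - 3 + π^2/3 + π^4/5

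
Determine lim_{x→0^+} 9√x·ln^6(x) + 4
The product is a 0·∞ indeterminate form at x → 0⁺.
Rewrite the product as 9·ln^6(x) / x^(-1/2) and apply L'Hôpital, or use the standard hierarchy x^(-1/2) ≫ |ln x|^6 as x → 0⁺.
The indeterminate product → 0, so the limit = 4.

Final answer: 4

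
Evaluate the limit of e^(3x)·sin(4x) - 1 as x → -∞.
Evaluate the dominant behaviour as x → -∞; each term tends to a finite value or vanishes.
Limit = -1.

Final answer: -1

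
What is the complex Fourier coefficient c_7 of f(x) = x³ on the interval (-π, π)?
Compute the real Fourier coefficients first: a_7 = 0, b_7 = -12/343 + 2·π^2/7.
Then c_7 = (a_7 − i·b_7)/2 = -i·π^2/7 + 6·i/343.

Final answer: -i·π^2/7 + 6·i/343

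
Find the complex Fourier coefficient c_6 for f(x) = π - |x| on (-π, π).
Compute the real Fourier coefficients first: a_6 = 0, b_6 = 0.
Then c_6 = (a_6 − i·b_6)/2 = 0.

Final answer: 0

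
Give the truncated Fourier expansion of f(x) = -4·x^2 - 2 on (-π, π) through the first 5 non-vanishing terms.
16·cos(x) - 4·cos(2·x) + 16·cos(3·x)/9 - cos(4·x) - 4·π^2/3 - 2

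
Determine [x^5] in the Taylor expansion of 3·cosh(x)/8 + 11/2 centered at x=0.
Expand to order 5: 3·cosh(x)/8 + 11/2 = x^4/64 + 3·x^2/16 + 47/8 + O(x^6).
The coefficient of x^5 is 0.

Final answer: 0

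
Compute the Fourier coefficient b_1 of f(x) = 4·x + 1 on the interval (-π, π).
b_1 = (1/π) ∫_{-π}^{π} f(x)·sin(1x) dx.
Evaluate the integral (use parity and integration by parts as needed): b_1 = 8.

Final answer: 8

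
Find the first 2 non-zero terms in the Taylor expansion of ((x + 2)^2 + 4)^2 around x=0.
64·x + 64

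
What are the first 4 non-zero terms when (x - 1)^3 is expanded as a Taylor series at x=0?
x^3 - 3·x^2 + 3·x - 1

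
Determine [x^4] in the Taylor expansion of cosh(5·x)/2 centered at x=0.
Expand to order 4: cosh(5·x)/2 = 625·x^4/48 + 25·x^2/4 + 1/2 + O(x^5).
The coefficient of x^4 is 625/48.

Final answer: 625/48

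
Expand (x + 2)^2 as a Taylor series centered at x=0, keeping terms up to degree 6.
x^2 + 4·x + 4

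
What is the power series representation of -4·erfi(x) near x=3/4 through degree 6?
-4·erfi(3/4) - 8·e^(9/16)·(x - 3/4)/√(π) - 6·e^(9/16)·(x - 3/4)^2/√(π) - 17·e^(9/16)·(x - 3/4)^3/(3·√(π)) - 33·e^(9/16)·(x - 3/4)^4/(8·√(π)) - 47·e^(9/16)·(x - 3/4)^5/(16·√(π)) - 587·e^(9/16)·(x - 3/4)^6/(320·√(π))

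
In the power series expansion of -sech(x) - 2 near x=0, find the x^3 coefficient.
Expand to order 3: -sech(x) - 2 = x^2/2 - 3 + O(x^4).
The coefficient of x^3 is 0.

Final answer: 0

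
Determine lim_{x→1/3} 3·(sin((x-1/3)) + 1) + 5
Direct substitution at x = 1/3 gives 8.

Final answer: 8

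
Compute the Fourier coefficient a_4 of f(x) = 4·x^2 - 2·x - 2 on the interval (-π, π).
a_4 = (1/π) ∫_{-π}^{π} f(x)·cos(4x) dx.
Evaluate the integral (use parity and integration by parts as needed): a_4 = 1.

Final answer: 1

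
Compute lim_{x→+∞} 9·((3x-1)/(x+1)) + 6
Evaluate the dominant behaviour as x → +∞; each term tends to a finite value or vanishes.
Limit = 33.

Final answer: 33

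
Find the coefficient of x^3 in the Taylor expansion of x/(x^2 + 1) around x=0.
Expand to order 3: x/(x^2 + 1) = -x^3 + x + O(x^4).
The coefficient of x^3 is -1.

Final answer: -1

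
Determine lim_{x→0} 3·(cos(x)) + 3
Direct substitution at x = 0 gives 6.

Final answer: 6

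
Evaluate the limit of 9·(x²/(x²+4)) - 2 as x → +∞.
Evaluate the dominant behaviour as x → +∞; each term tends to a finite value or vanishes.
Limit = 7.

Final answer: 7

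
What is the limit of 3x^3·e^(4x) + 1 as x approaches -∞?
The product is a 0·∞ indeterminate form at x → -∞.
Rewrite the product as 3x^3 / e^(-4x) (an ∞/∞ form) and apply L'Hôpital, or use the standard hierarchy e^(4|x|) ≫ |x^3| as x → -∞.
The indeterminate product → 0, so the limit = 1.

Final answer: 1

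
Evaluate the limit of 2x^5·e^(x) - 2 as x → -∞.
The product is a 0·∞ indeterminate form at x → -∞.
Rewrite the product as 2x^5 / e^(-x) (an ∞/∞ form) and apply L'Hôpital, or use the standard hierarchy e^(|x|) ≫ |x^5| as x → -∞.
The indeterminate product → 0, so the limit = -2.

Final answer: -2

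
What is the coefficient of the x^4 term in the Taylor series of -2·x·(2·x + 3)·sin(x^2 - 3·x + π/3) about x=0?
Expand to order 4: -2·x·(2·x + 3)·sin(x^2 - 3·x + π/3) = -31·x^4/2 + x^3·(3 + 27·√(3)/2) + x^2·(9 - 2·√(3)) - 3·√(3)·x + O(x^5).
The coefficient of x^4 is -31/2.

Final answer: -31/2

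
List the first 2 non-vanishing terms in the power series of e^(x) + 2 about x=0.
x + 3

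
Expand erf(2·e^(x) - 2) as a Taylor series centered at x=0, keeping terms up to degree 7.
2399·x^7/(180·√(π)) + 2161·x^6/(180·√(π)) - 7·x^5/(30·√(π)) - 47·x^4/(6·√(π)) - 14·x^3/(3·√(π)) + 2·x^2/√(π) + 4·x/√(π)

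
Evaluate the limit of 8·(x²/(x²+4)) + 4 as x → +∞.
Evaluate the dominant behaviour as x → +∞; each term tends to a finite value or vanishes.
Limit = 12.

Final answer: 12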